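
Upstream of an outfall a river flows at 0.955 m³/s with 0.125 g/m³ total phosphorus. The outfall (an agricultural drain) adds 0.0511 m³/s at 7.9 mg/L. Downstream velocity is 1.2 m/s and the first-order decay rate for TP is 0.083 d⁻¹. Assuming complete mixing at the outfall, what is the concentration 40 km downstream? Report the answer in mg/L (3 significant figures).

0.504 mg/L

After complete mixing, C₀ = (0.0511·7.9 + 0.955·0.125) / 1.006 = 0.5199 mg/L.
Travel time t = 4e+04 m / 1.2 m/s = 3.333e+04 s = 0.3858 d.
C = 0.5199·exp(−0.083·0.3858) = 0.5199·0.9685 = 0.5035 mg/L.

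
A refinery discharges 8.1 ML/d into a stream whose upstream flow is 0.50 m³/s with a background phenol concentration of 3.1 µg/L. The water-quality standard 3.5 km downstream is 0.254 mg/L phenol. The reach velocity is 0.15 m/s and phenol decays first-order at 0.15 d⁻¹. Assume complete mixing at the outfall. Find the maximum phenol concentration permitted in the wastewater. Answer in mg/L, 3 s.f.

1.66 mg/L

8.1 ML/d = 0.09375 m³/s.
3.1 µg/L = 0.0031 mg/L.
Travel time to the compliance point: t = 3500/0.15 = 2.333e+04 s = 0.2701 d; decay factor exp(−0.15·0.2701) = 0.9603.
So the concentration just after mixing may be at most 0.254/0.9603 = 0.2645 mg/L.
Mass balance: 0.2645·0.5938 = 0.09375·Cₑ + 0.5·0.0031.
Cₑ = (0.157 − 0.00155) / 0.09375 = 1.659 mg/L.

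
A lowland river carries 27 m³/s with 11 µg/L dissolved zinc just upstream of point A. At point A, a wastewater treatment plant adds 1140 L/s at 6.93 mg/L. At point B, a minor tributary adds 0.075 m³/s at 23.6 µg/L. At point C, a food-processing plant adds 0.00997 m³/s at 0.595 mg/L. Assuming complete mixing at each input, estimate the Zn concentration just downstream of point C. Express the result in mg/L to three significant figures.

11 µg/L = 0.011 mg/L.
1140 L/s = 1.14 m³/s.
After input A: C = (27·0.011 + 1.14·6.93) / 28.14 = 0.2913 mg/L.
23.6 µg/L = 0.0236 mg/L.
After input B: C = (28.14·0.2913 + 0.075·0.0236) / 28.21 = 0.2906 mg/L.
After input C: C = (28.21·0.2906 + 0.00997·0.595) / 28.22 = 0.2907 mg/L.

0.291 mg/L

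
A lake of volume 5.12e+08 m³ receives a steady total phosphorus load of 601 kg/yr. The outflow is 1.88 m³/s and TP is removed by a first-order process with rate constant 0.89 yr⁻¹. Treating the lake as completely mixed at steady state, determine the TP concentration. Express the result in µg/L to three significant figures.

1.17 µg/L

Outflow Q = 1.88 m³/s × 3.156e+07 s/yr = 5.933e+07 m³/yr.
Steady-state CSTR mass balance: W = Q·C + k·V·C, so C = W/(Q + kV).
Q + kV = 5.933e+07 + 0.89·5.12e+08 = 5.15e+08 m³/yr.
C = 601/5.15e+08 = 1.167e-06 kg/m³ = 0.001167 mg/L = 1.167 µg/L.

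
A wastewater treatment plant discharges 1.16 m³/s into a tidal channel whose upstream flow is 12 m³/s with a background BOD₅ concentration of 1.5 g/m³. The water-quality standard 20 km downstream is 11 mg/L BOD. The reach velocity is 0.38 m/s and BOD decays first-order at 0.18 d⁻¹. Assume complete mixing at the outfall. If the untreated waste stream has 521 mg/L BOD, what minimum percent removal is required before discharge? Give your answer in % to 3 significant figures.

76.2 %

Travel time to the compliance point: t = 2e+04/0.38 = 5.263e+04 s = 0.6092 d; decay factor exp(−0.18·0.6092) = 0.8961.
So the concentration just after mixing may be at most 11/0.8961 = 12.27 mg/L.
Mass balance: 12.27·13.16 = 1.16·Cₑ + 12·1.5.
Cₑ = (161.5 − 18) / 1.16 = 123.7 mg/L.
Required removal = 1 − 123.7/521 = 76.25 %.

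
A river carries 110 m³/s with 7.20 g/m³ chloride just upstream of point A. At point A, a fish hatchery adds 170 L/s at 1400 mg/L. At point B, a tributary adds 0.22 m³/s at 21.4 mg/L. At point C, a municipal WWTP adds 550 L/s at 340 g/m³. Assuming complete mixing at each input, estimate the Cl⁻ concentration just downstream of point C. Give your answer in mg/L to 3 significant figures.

170 L/s = 0.17 m³/s.
After input A: C = (110·7.2 + 0.17·1400) / 110.2 = 9.349 mg/L.
After input B: C = (110.2·9.349 + 0.22·21.4) / 110.4 = 9.373 mg/L.
550 L/s = 0.55 m³/s.
After input C: C = (110.4·9.373 + 0.55·340) / 110.9 = 11.01 mg/L.

11.0 mg/L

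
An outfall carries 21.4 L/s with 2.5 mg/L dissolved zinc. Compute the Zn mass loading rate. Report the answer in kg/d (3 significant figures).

21.4 L/s = 0.0214 m³/s.
Mass flux = Q·C = 0.0214 m³/s × 2.5 g/m³ = 0.0535 g/s.
= 0.0535 g/s × 86.4 = 4.622 kg/d.

4.62 kg/d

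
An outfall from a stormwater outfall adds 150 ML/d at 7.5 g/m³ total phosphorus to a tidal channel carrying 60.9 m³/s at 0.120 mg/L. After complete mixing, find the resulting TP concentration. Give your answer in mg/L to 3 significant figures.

0.325 mg/L

150 ML/d = 1.736 m³/s.
By mass balance at complete mixing, C = (1.736·7.5 + 60.9·0.12) / (1.736 + 60.9) = 20.33/62.64 = 0.3246 mg/L.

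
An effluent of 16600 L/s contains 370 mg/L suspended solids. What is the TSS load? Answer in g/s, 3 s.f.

16600 L/s = 16.6 m³/s.
Mass flux = Q·C = 16.6 m³/s × 370 g/m³ = 6142 g/s.

6140 g/s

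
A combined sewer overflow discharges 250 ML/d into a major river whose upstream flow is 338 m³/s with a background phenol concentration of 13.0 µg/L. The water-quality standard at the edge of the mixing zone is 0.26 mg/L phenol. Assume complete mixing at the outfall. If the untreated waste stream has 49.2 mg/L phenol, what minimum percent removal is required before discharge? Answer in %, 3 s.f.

250 ML/d = 2.894 m³/s.
13.0 µg/L = 0.013 mg/L.
Mass balance: 0.26·340.9 = 2.894·Cₑ + 338·0.013.
Cₑ = (88.63 − 4.394) / 2.894 = 29.11 mg/L.
Required removal = 1 − 29.11/49.2 = 40.83 %.

40.8 %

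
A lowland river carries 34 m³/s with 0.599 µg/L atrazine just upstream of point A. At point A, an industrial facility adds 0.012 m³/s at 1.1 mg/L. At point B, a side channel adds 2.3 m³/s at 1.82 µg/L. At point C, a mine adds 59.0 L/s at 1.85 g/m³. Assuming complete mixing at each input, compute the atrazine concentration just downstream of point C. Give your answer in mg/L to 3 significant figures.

0.599 µg/L = 0.000599 mg/L.
After input A: C = (34·0.000599 + 0.012·1.1) / 34.01 = 0.0009869 mg/L.
1.82 µg/L = 0.00182 mg/L.
After input B: C = (34.01·0.0009869 + 2.3·0.00182) / 36.31 = 0.00104 mg/L.
59.0 L/s = 0.059 m³/s.
After input C: C = (36.31·0.00104 + 0.059·1.85) / 36.37 = 0.004039 mg/L.

0.00404 mg/L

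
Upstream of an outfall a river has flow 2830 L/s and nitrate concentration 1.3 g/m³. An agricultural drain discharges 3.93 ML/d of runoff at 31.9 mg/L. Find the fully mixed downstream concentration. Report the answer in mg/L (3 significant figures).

3.93 ML/d = 0.04549 m³/s.
2830 L/s = 2.83 m³/s.
By mass balance at complete mixing, C = (0.04549·31.9 + 2.83·1.3) / (0.04549 + 2.83) = 5.13/2.875 = 1.784 mg/L.

1.78 mg/L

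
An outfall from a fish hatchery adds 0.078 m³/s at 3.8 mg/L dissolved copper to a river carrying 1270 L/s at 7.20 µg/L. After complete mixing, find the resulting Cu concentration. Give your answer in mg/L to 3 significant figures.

0.227 mg/L

1270 L/s = 1.27 m³/s.
7.20 µg/L = 0.0072 mg/L.
By mass balance at complete mixing, C = (0.078·3.8 + 1.27·0.0072) / (0.078 + 1.27) = 0.3055/1.348 = 0.2267 mg/L.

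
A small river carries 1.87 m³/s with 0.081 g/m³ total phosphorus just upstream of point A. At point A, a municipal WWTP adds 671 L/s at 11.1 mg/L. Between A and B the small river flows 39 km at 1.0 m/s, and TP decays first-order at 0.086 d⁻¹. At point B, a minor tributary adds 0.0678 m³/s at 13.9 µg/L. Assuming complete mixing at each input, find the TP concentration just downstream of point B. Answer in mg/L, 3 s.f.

2.80 mg/L

671 L/s = 0.671 m³/s.
After input A: C = (1.87·0.081 + 0.671·11.1) / 2.541 = 2.991 mg/L.
Over the 39 km reach to input B (t = 3.9e+04 s = 0.4514 d), decay gives C = 2.991·exp(−0.086·0.4514) = 2.877 mg/L.
13.9 µg/L = 0.0139 mg/L.
After input B: C = (2.541·2.877 + 0.0678·0.0139) / 2.609 = 2.802 mg/L.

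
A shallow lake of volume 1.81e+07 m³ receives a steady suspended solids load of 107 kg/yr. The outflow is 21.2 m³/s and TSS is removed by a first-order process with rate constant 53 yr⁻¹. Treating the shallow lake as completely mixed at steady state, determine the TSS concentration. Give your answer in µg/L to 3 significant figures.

Outflow Q = 21.2 m³/s × 3.156e+07 s/yr = 6.69e+08 m³/yr.
Steady-state CSTR mass balance: W = Q·C + k·V·C, so C = W/(Q + kV).
Q + kV = 6.69e+08 + 53·1.81e+07 = 1.628e+09 m³/yr.
C = 107/1.628e+09 = 6.571e-08 kg/m³ = 6.571e-05 mg/L = 0.06571 µg/L.

0.0657 µg/L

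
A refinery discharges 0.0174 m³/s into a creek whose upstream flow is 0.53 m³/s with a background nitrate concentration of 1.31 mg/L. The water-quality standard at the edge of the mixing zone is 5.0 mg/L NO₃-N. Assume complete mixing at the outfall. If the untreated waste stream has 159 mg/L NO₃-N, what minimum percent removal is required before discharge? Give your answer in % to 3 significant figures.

Mass balance: 5·0.5474 = 0.0174·Cₑ + 0.53·1.31.
Cₑ = (2.737 − 0.6943) / 0.0174 = 117.4 mg/L.
Required removal = 1 − 117.4/159 = 26.17 %.

26.2 %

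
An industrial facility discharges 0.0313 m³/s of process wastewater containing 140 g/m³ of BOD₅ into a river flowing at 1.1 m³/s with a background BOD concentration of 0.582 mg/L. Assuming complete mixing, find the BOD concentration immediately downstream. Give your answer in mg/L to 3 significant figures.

Conservation of mass across the mixing zone: C = (0.0313·140 + 1.1·0.582) / (0.0313 + 1.1) = 5.022/1.131 = 4.439 mg/L.

4.44 mg/L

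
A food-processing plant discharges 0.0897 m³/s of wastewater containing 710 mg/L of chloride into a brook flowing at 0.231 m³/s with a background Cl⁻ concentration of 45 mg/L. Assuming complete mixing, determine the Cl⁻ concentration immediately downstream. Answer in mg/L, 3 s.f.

Flow-weighted mixing gives C = (0.0897·710 + 0.231·45) / (0.0897 + 0.231) = 74.08/0.3207 = 231 mg/L.

231 mg/L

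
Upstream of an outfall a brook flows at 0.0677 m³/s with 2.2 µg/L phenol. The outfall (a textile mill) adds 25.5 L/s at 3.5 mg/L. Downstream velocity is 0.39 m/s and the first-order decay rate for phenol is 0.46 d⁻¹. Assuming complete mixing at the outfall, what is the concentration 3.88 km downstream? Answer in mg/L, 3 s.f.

0.910 mg/L

25.5 L/s = 0.0255 m³/s.
2.2 µg/L = 0.0022 mg/L.
After complete mixing, C₀ = (0.0255·3.5 + 0.0677·0.0022) / 0.0932 = 0.9592 mg/L.
Travel time t = 3880 m / 0.39 m/s = 9949 s = 0.1151 d.
C = 0.9592·exp(−0.46·0.1151) = 0.9592·0.9484 = 0.9097 mg/L.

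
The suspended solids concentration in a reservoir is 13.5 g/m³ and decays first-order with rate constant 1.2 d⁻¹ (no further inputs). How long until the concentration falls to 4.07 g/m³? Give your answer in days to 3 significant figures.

t = ln(C₀/C)/k = ln(13.5/4.07)/1.2 = 1.199/1.2 = 0.9992 d.

0.999 d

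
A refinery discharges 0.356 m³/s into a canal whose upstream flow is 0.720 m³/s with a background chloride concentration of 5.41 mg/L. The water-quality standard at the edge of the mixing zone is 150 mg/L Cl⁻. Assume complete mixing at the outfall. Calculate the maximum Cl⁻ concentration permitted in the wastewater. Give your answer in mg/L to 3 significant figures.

Mass balance: 150·1.076 = 0.356·Cₑ + 0.72·5.41.
Cₑ = (161.4 − 3.895) / 0.356 = 442.4 mg/L.

442 mg/L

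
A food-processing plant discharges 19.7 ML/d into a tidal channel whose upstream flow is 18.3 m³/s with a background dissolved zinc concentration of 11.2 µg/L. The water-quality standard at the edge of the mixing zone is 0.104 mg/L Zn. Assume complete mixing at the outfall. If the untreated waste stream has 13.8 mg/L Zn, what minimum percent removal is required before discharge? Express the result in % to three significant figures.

45.3 %

19.7 ML/d = 0.228 m³/s.
11.2 µg/L = 0.0112 mg/L.
Mass balance: 0.104·18.53 = 0.228·Cₑ + 18.3·0.0112.
Cₑ = (1.927 − 0.205) / 0.228 = 7.552 mg/L.
Required removal = 1 − 7.552/13.8 = 45.27 %.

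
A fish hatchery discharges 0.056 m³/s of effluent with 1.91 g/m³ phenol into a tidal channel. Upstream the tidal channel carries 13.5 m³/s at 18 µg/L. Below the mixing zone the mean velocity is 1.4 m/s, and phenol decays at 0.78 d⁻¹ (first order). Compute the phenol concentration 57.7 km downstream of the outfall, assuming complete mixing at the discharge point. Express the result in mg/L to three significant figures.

0.0178 mg/L

18 µg/L = 0.018 mg/L.
After complete mixing, C₀ = (0.056·1.91 + 13.5·0.018) / 13.56 = 0.02582 mg/L.
Travel time t = 5.77e+04 m / 1.4 m/s = 4.121e+04 s = 0.477 d.
C = 0.02582·exp(−0.78·0.477) = 0.02582·0.6893 = 0.01779 mg/L.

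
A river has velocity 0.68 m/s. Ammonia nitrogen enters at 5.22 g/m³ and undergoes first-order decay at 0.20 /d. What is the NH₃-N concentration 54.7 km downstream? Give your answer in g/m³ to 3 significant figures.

4.33 g/m³

Travel time t = 54.7 km / 0.68 m/s = 5.47e+04/0.68 = 8.044e+04 s = 0.931 d.
First-order decay: C = 5.22·exp(−0.20·0.931) = 5.22·0.8301 = 4.333 g/m³.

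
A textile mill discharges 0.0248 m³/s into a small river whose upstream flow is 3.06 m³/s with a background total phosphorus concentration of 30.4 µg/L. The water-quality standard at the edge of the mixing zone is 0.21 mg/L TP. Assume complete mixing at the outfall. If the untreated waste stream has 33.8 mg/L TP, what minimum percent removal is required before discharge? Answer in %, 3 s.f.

33.8 %

30.4 µg/L = 0.0304 mg/L.
Mass balance: 0.21·3.085 = 0.0248·Cₑ + 3.06·0.0304.
Cₑ = (0.6478 − 0.09302) / 0.0248 = 22.37 mg/L.
Required removal = 1 − 22.37/33.8 = 33.82 %.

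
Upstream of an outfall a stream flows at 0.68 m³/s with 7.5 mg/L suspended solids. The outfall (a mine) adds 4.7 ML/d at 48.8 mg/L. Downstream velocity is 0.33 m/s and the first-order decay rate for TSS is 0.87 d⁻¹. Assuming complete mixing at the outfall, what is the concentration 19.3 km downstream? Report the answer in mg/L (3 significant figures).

4.7 ML/d = 0.0544 m³/s.
After complete mixing, C₀ = (0.0544·48.8 + 0.68·7.5) / 0.7344 = 10.56 mg/L.
Travel time t = 1.93e+04 m / 0.33 m/s = 5.848e+04 s = 0.6769 d.
C = 10.56·exp(−0.87·0.6769) = 10.56·0.5549 = 5.86 mg/L.

5.86 mg/L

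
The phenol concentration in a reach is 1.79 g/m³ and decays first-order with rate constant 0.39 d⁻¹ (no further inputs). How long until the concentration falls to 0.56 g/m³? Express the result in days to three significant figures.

t = ln(C₀/C)/k = ln(1.79/0.56)/0.39 = 1.162/0.39 = 2.98 d.

2.98 d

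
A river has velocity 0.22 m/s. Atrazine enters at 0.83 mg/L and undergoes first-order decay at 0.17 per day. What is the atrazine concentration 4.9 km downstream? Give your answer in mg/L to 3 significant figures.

0.794 mg/L

Travel time t = 4.9 km / 0.22 m/s = 4900/0.22 = 2.227e+04 s = 0.2578 d.
First-order decay: C = 0.83·exp(−0.17·0.2578) = 0.83·0.9571 = 0.7944 mg/L.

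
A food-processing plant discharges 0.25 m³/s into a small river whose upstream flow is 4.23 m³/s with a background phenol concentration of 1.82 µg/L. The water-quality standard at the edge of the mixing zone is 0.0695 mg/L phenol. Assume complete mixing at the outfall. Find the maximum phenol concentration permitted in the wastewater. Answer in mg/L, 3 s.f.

1.21 mg/L

1.82 µg/L = 0.00182 mg/L.
Mass balance: 0.0695·4.48 = 0.25·Cₑ + 4.23·0.00182.
Cₑ = (0.3114 − 0.007699) / 0.25 = 1.215 mg/L.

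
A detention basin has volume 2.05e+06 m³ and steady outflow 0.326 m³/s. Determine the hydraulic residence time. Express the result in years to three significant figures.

Q = 0.326 m³/s × 3.156e+07 s/yr = 1.029e+07 m³/yr.
Hydraulic residence time τ = V/Q = 2.05e+06/1.029e+07 = 0.1993 yr.

0.199 yr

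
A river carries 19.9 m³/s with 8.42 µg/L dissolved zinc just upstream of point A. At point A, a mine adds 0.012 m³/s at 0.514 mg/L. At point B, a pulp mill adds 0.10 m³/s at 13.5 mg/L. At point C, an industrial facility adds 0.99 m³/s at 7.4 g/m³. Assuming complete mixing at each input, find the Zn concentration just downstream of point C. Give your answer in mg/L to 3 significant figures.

0.421 mg/L

8.42 µg/L = 0.00842 mg/L.
After input A: C = (19.9·0.00842 + 0.012·0.514) / 19.91 = 0.008725 mg/L.
After input B: C = (19.91·0.008725 + 0.1·13.5) / 20.01 = 0.07614 mg/L.
After input C: C = (20.01·0.07614 + 0.99·7.4) / 21 = 0.4214 mg/L.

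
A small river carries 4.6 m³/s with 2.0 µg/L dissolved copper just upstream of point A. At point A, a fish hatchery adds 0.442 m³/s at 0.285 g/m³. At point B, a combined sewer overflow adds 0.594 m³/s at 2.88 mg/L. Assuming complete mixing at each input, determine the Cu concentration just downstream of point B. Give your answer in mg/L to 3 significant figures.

0.328 mg/L

2.0 µg/L = 0.002 mg/L.
After input A: C = (4.6·0.002 + 0.442·0.285) / 5.042 = 0.02681 mg/L.
After input B: C = (5.042·0.02681 + 0.594·2.88) / 5.636 = 0.3275 mg/L.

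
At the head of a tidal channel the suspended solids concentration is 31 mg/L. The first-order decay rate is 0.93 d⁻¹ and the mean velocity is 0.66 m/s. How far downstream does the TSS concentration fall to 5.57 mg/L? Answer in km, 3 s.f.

105 km

From C = C₀·e^(−kt), t = ln(C₀/C)/k = ln(31/5.57)/0.93 = 1.717/0.93 = 1.846 d.
Distance = v·t = 0.66 m/s × 1.595e+05 s = 1.053e+05 m = 105.3 km.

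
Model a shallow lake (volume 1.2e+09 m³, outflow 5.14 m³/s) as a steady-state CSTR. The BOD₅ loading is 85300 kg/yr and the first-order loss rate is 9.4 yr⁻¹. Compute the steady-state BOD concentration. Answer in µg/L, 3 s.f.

7.45 µg/L

Outflow Q = 5.14 m³/s × 3.156e+07 s/yr = 1.622e+08 m³/yr.
Steady-state CSTR mass balance: W = Q·C + k·V·C, so C = W/(Q + kV).
Q + kV = 1.622e+08 + 9.4·1.2e+09 = 1.144e+10 m³/yr.
C = 85300/1.144e+10 = 7.455e-06 kg/m³ = 0.007455 mg/L = 7.455 µg/L.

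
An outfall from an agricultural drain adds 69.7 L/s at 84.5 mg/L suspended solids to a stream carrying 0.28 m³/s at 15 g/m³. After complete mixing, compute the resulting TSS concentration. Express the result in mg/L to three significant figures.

69.7 L/s = 0.0697 m³/s.
Conservation of mass across the mixing zone: C = (0.0697·84.5 + 0.28·15) / (0.0697 + 0.28) = 10.09/0.3497 = 28.85 mg/L.

28.9 mg/L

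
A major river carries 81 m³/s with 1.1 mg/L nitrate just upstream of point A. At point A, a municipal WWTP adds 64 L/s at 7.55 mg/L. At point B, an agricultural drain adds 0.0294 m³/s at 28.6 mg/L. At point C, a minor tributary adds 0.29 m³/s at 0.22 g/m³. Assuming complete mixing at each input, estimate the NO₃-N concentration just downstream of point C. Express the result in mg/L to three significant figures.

64 L/s = 0.064 m³/s.
After input A: C = (81·1.1 + 0.064·7.55) / 81.06 = 1.105 mg/L.
After input B: C = (81.06·1.105 + 0.0294·28.6) / 81.09 = 1.115 mg/L.
After input C: C = (81.09·1.115 + 0.29·0.22) / 81.38 = 1.112 mg/L.

1.11 mg/L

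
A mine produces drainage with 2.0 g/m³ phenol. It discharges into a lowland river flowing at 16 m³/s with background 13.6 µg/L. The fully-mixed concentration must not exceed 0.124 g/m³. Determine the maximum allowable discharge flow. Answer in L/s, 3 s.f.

942 L/s

13.6 µg/L = 0.0136 mg/L.
Mass balance at complete mixing: C_std·(Q_w + Q_r) = Q_w·C_e + Q_r·C_b.
Rearranging, Q_w = Q_r·(C_std − C_b)/(C_e − C_std) = 16·(0.124 − 0.0136) / (2 − 0.124) = 0.9416 m³/s.
= 941.6 L/s.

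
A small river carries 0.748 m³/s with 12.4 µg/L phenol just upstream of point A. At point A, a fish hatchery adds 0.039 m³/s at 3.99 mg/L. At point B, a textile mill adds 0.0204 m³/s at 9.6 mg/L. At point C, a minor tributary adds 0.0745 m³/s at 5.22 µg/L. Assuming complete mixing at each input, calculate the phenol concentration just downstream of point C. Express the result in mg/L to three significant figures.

0.409 mg/L

12.4 µg/L = 0.0124 mg/L.
After input A: C = (0.748·0.0124 + 0.039·3.99) / 0.787 = 0.2095 mg/L.
After input B: C = (0.787·0.2095 + 0.0204·9.6) / 0.8074 = 0.4468 mg/L.
5.22 µg/L = 0.00522 mg/L.
After input C: C = (0.8074·0.4468 + 0.0745·0.00522) / 0.8819 = 0.4095 mg/L.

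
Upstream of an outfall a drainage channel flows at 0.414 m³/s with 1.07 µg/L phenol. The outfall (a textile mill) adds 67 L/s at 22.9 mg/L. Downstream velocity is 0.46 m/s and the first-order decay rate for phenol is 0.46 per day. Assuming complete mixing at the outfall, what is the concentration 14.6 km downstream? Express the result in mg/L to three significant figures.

67 L/s = 0.067 m³/s.
1.07 µg/L = 0.00107 mg/L.
After complete mixing, C₀ = (0.067·22.9 + 0.414·0.00107) / 0.481 = 3.191 mg/L.
Travel time t = 1.46e+04 m / 0.46 m/s = 3.174e+04 s = 0.3674 d.
C = 3.191·exp(−0.46·0.3674) = 3.191·0.8445 = 2.695 mg/L.

2.69 mg/L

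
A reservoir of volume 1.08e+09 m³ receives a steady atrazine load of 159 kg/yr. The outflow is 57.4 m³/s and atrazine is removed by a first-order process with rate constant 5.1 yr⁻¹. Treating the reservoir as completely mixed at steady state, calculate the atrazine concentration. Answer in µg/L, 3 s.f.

Outflow Q = 57.4 m³/s × 3.156e+07 s/yr = 1.811e+09 m³/yr.
Steady-state CSTR mass balance: W = Q·C + k·V·C, so C = W/(Q + kV).
Q + kV = 1.811e+09 + 5.1·1.08e+09 = 7.319e+09 m³/yr.
C = 159/7.319e+09 = 2.172e-08 kg/m³ = 2.172e-05 mg/L = 0.02172 µg/L.

0.0217 µg/L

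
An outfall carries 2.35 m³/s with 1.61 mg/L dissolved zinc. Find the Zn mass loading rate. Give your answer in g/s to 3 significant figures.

3.78 g/s

Mass flux = Q·C = 2.35 m³/s × 1.61 g/m³ = 3.784 g/s.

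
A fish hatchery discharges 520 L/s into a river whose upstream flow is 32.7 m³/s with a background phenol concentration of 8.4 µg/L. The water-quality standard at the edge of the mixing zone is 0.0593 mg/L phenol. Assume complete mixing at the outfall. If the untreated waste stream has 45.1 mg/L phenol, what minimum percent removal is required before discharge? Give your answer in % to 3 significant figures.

520 L/s = 0.52 m³/s.
8.4 µg/L = 0.0084 mg/L.
Mass balance: 0.0593·33.22 = 0.52·Cₑ + 32.7·0.0084.
Cₑ = (1.97 − 0.2747) / 0.52 = 3.26 mg/L.
Required removal = 1 − 3.26/45.1 = 92.77 %.

92.8 %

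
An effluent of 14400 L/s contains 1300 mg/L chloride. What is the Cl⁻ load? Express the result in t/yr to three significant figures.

14400 L/s = 14.4 m³/s.
Mass flux = Q·C = 14.4 m³/s × 1300 g/m³ = 1.872e+04 g/s.
= 1.872e+04 g/s × 31.56 = 5.908e+05 t/yr.

591000 t/yr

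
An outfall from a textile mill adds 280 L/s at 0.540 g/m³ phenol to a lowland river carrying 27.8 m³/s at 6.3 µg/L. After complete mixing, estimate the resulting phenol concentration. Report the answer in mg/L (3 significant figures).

280 L/s = 0.28 m³/s.
6.3 µg/L = 0.0063 mg/L.
Flow-weighted mixing gives C = (0.28·0.54 + 27.8·0.0063) / (0.28 + 27.8) = 0.3263/28.08 = 0.01162 mg/L.

0.0116 mg/L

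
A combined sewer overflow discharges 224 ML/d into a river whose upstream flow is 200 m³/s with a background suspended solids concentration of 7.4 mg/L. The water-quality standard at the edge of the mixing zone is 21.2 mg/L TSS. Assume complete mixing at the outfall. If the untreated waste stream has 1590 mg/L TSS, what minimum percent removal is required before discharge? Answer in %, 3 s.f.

224 ML/d = 2.593 m³/s.
Mass balance: 21.2·202.6 = 2.593·Cₑ + 200·7.4.
Cₑ = (4295 − 1480) / 2.593 = 1086 mg/L.
Required removal = 1 − 1086/1590 = 31.71 %.

31.7 %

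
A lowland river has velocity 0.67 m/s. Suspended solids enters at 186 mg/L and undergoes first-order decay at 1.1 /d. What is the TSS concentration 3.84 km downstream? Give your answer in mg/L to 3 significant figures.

Travel time t = 3.84 km / 0.67 m/s = 3840/0.67 = 5731 s = 0.06633 d.
First-order decay: C = 186·exp(−1.1·0.06633) = 186·0.9296 = 172.9 mg/L.

173 mg/L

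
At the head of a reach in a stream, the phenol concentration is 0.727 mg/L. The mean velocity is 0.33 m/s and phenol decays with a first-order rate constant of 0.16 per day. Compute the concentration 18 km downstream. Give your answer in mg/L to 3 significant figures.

Travel time t = 18 km / 0.33 m/s = 1.8e+04/0.33 = 5.455e+04 s = 0.6313 d.
First-order decay: C = 0.727·exp(−0.16·0.6313) = 0.727·0.9039 = 0.6572 mg/L.

0.657 mg/L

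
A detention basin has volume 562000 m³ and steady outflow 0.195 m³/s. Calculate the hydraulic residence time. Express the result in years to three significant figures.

Q = 0.195 m³/s × 3.156e+07 s/yr = 6.154e+06 m³/yr.
Hydraulic residence time τ = V/Q = 562000/6.154e+06 = 0.09133 yr.

0.0913 yr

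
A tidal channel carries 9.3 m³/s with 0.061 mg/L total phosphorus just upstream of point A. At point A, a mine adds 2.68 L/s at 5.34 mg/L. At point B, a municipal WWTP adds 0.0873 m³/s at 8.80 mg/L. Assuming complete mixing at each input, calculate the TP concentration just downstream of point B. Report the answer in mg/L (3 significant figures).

2.68 L/s = 0.00268 m³/s.
After input A: C = (9.3·0.061 + 0.00268·5.34) / 9.303 = 0.06252 mg/L.
After input B: C = (9.303·0.06252 + 0.0873·8.8) / 9.39 = 0.1438 mg/L.

0.144 mg/L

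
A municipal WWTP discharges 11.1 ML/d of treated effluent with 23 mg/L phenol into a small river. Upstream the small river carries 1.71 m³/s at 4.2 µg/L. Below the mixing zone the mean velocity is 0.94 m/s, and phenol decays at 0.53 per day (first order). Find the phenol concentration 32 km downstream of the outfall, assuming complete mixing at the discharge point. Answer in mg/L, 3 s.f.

11.1 ML/d = 0.1285 m³/s.
4.2 µg/L = 0.0042 mg/L.
After complete mixing, C₀ = (0.1285·23 + 1.71·0.0042) / 1.838 = 1.611 mg/L.
Travel time t = 3.2e+04 m / 0.94 m/s = 3.404e+04 s = 0.394 d.
C = 1.611·exp(−0.53·0.394) = 1.611·0.8115 = 1.308 mg/L.

1.31 mg/L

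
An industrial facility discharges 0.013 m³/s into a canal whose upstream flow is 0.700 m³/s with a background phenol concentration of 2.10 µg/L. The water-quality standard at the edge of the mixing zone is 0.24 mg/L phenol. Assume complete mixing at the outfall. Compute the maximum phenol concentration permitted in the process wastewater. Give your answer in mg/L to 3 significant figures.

2.10 µg/L = 0.0021 mg/L.
Mass balance: 0.24·0.713 = 0.013·Cₑ + 0.7·0.0021.
Cₑ = (0.1711 − 0.00147) / 0.013 = 13.05 mg/L.

13.1 mg/L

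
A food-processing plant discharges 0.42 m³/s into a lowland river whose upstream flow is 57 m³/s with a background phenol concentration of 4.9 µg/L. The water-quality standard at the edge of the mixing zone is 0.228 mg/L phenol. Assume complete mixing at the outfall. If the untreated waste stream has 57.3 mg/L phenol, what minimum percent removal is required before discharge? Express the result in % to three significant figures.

46.8 %

4.9 µg/L = 0.0049 mg/L.
Mass balance: 0.228·57.42 = 0.42·Cₑ + 57·0.0049.
Cₑ = (13.09 − 0.2793) / 0.42 = 30.51 mg/L.
Required removal = 1 − 30.51/57.3 = 46.76 %.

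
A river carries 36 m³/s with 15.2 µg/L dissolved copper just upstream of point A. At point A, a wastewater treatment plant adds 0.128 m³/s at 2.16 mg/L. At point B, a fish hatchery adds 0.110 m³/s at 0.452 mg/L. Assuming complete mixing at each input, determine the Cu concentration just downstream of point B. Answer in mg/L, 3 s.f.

15.2 µg/L = 0.0152 mg/L.
After input A: C = (36·0.0152 + 0.128·2.16) / 36.13 = 0.0228 mg/L.
After input B: C = (36.13·0.0228 + 0.11·0.452) / 36.24 = 0.0241 mg/L.

0.0241 mg/L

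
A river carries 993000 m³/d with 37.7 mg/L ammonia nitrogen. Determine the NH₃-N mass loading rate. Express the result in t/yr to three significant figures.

993000 m³/d = 11.49 m³/s.
Mass flux = Q·C = 11.49 m³/s × 37.7 g/m³ = 433.3 g/s.
= 433.3 g/s × 31.56 = 1.367e+04 t/yr.

13700 t/yr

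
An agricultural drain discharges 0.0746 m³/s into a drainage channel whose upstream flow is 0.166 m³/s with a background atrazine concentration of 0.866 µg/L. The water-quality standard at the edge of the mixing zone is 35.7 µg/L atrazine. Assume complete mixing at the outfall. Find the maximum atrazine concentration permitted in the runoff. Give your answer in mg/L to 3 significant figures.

0.113 mg/L

0.866 µg/L = 0.000866 mg/L.
35.7 µg/L = 0.0357 mg/L.
Mass balance: 0.0357·0.2406 = 0.0746·Cₑ + 0.166·0.000866.
Cₑ = (0.008589 − 0.0001438) / 0.0746 = 0.1132 mg/L.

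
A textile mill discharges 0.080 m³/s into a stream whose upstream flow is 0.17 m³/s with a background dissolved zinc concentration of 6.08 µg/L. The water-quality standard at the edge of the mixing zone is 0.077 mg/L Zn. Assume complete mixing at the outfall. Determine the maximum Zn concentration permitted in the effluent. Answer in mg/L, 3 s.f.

6.08 µg/L = 0.00608 mg/L.
Mass balance: 0.077·0.25 = 0.08·Cₑ + 0.17·0.00608.
Cₑ = (0.01925 − 0.001034) / 0.08 = 0.2277 mg/L.

0.228 mg/L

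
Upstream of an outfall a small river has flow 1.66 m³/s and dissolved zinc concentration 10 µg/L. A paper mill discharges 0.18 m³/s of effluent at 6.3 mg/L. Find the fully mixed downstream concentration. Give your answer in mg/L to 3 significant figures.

0.625 mg/L

10 µg/L = 0.01 mg/L.
Flow-weighted mixing gives C = (0.18·6.3 + 1.66·0.01) / (0.18 + 1.66) = 1.151/1.84 = 0.6253 mg/L.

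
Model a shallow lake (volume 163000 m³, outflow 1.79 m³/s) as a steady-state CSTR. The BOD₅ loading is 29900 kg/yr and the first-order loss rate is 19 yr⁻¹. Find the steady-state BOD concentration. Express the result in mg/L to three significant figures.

Outflow Q = 1.79 m³/s × 3.156e+07 s/yr = 5.649e+07 m³/yr.
Steady-state CSTR mass balance: W = Q·C + k·V·C, so C = W/(Q + kV).
Q + kV = 5.649e+07 + 19·163000 = 5.959e+07 m³/yr.
C = 29900/5.959e+07 = 0.0005018 kg/m³ = 0.5018 mg/L.

0.502 mg/L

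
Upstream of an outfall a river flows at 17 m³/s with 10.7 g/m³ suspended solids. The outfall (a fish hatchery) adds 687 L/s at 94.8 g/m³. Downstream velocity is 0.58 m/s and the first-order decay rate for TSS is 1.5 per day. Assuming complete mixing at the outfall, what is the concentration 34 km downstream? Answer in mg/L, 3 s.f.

687 L/s = 0.687 m³/s.
After complete mixing, C₀ = (0.687·94.8 + 17·10.7) / 17.69 = 13.97 mg/L.
Travel time t = 3.4e+04 m / 0.58 m/s = 5.862e+04 s = 0.6785 d.
C = 13.97·exp(−1.5·0.6785) = 13.97·0.3614 = 5.048 mg/L.

5.05 mg/L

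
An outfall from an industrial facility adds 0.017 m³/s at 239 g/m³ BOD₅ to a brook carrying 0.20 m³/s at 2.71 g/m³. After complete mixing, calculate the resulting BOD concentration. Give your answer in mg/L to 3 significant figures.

By mass balance at complete mixing, C = (0.017·239 + 0.2·2.71) / (0.017 + 0.2) = 4.605/0.217 = 21.22 mg/L.

21.2 mg/L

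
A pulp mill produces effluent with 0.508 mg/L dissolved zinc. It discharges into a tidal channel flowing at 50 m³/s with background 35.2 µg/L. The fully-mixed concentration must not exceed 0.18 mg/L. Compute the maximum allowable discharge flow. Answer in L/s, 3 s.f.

22100 L/s

35.2 µg/L = 0.0352 mg/L.
Mass balance at complete mixing: C_std·(Q_w + Q_r) = Q_w·C_e + Q_r·C_b.
Rearranging, Q_w = Q_r·(C_std − C_b)/(C_e − C_std) = 50·(0.18 − 0.0352) / (0.508 − 0.18) = 22.07 m³/s.
= 2.207e+04 L/s.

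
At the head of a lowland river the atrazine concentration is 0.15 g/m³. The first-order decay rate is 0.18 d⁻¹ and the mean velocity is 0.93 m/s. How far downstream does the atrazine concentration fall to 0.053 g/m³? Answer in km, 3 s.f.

From C = C₀·e^(−kt), t = ln(C₀/C)/k = ln(0.15/0.053)/0.18 = 1.04/0.18 = 5.78 d.
Distance = v·t = 0.93 m/s × 4.994e+05 s = 4.644e+05 m = 464.4 km.

464 km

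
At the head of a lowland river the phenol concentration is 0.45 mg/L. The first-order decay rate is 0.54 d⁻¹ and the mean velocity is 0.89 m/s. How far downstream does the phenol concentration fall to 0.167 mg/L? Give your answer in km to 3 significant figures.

From C = C₀·e^(−kt), t = ln(C₀/C)/k = ln(0.45/0.167)/0.54 = 0.9913/0.54 = 1.836 d.
Distance = v·t = 0.89 m/s × 1.586e+05 s = 1.412e+05 m = 141.2 km.

141 km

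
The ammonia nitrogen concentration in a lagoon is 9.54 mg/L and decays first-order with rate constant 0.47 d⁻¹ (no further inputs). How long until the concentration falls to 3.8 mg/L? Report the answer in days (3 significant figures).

t = ln(C₀/C)/k = ln(9.54/3.8)/0.47 = 0.9205/0.47 = 1.958 d.

1.96 d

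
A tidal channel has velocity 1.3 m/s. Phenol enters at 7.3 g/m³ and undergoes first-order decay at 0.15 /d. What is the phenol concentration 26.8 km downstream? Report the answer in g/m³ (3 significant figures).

7.04 g/m³

Travel time t = 26.8 km / 1.3 m/s = 2.68e+04/1.3 = 2.062e+04 s = 0.2386 d.
First-order decay: C = 7.3·exp(−0.15·0.2386) = 7.3·0.9648 = 7.043 g/m³.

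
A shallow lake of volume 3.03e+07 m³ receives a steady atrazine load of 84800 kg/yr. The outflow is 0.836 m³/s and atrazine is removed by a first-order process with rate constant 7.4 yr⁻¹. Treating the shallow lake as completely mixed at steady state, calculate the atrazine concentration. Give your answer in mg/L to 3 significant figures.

Outflow Q = 0.836 m³/s × 3.156e+07 s/yr = 2.638e+07 m³/yr.
Steady-state CSTR mass balance: W = Q·C + k·V·C, so C = W/(Q + kV).
Q + kV = 2.638e+07 + 7.4·3.03e+07 = 2.506e+08 m³/yr.
C = 84800/2.506e+08 = 0.0003384 kg/m³ = 0.3384 mg/L.

0.338 mg/L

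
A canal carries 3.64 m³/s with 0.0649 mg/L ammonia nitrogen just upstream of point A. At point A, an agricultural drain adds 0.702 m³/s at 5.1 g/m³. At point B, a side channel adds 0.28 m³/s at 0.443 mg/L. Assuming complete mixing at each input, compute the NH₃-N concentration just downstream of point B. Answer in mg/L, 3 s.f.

0.853 mg/L

After input A: C = (3.64·0.0649 + 0.702·5.1) / 4.342 = 0.879 mg/L.
After input B: C = (4.342·0.879 + 0.28·0.443) / 4.622 = 0.8525 mg/L.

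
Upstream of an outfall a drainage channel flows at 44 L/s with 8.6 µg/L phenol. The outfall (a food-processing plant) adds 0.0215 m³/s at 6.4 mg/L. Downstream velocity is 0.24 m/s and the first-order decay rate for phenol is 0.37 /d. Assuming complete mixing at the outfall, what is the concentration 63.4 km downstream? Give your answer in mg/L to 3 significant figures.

44 L/s = 0.044 m³/s.
8.6 µg/L = 0.0086 mg/L.
After complete mixing, C₀ = (0.0215·6.4 + 0.044·0.0086) / 0.0655 = 2.107 mg/L.
Travel time t = 6.34e+04 m / 0.24 m/s = 2.642e+05 s = 3.057 d.
C = 2.107·exp(−0.37·3.057) = 2.107·0.3226 = 0.6796 mg/L.

0.680 mg/L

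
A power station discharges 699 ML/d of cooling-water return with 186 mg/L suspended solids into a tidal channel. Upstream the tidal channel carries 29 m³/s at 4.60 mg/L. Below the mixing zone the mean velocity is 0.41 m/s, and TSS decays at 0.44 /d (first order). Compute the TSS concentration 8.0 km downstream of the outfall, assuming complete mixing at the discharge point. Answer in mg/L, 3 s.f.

40.0 mg/L

699 ML/d = 8.09 m³/s.
After complete mixing, C₀ = (8.09·186 + 29·4.6) / 37.09 = 44.17 mg/L.
Travel time t = 8000 m / 0.41 m/s = 1.951e+04 s = 0.2258 d.
C = 44.17·exp(−0.44·0.2258) = 44.17·0.9054 = 39.99 mg/L.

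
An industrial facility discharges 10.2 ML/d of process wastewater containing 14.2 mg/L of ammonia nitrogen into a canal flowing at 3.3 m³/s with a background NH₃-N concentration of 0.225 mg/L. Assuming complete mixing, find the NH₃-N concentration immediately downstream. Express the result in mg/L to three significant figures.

10.2 ML/d = 0.1181 m³/s.
Conservation of mass across the mixing zone: C = (0.1181·14.2 + 3.3·0.225) / (0.1181 + 3.3) = 2.419/3.418 = 0.7077 mg/L.

0.708 mg/L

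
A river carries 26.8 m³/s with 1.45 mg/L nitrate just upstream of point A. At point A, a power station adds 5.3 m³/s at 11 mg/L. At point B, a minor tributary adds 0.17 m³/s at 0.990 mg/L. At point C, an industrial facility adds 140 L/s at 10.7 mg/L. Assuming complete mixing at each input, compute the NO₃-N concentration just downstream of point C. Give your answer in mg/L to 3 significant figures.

After input A: C = (26.8·1.45 + 5.3·11) / 32.1 = 3.027 mg/L.
After input B: C = (32.1·3.027 + 0.17·0.99) / 32.27 = 3.016 mg/L.
140 L/s = 0.14 m³/s.
After input C: C = (32.27·3.016 + 0.14·10.7) / 32.41 = 3.049 mg/L.

3.05 mg/L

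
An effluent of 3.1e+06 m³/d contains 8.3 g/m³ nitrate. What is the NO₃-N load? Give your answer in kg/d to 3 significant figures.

3.1e+06 m³/d = 35.88 m³/s.
Mass flux = Q·C = 35.88 m³/s × 8.3 g/m³ = 297.8 g/s.
= 297.8 g/s × 86.4 = 2.573e+04 kg/d.

25700 kg/d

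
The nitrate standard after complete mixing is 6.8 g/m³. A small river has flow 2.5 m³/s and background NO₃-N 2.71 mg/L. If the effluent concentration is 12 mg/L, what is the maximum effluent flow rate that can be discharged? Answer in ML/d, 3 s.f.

170 ML/d

Mass balance at complete mixing: C_std·(Q_w + Q_r) = Q_w·C_e + Q_r·C_b.
Rearranging, Q_w = Q_r·(C_std − C_b)/(C_e − C_std) = 2.5·(6.8 − 2.71) / (12 − 6.8) = 1.966 m³/s.
= 169.9 ML/d.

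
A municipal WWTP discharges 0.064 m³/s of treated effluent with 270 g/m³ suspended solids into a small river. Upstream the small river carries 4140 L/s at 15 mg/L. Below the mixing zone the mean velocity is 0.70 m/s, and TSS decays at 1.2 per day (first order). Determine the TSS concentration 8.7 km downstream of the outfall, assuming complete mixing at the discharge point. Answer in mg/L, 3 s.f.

4140 L/s = 4.14 m³/s.
After complete mixing, C₀ = (0.064·270 + 4.14·15) / 4.204 = 18.88 mg/L.
Travel time t = 8700 m / 0.70 m/s = 1.243e+04 s = 0.1438 d.
C = 18.88·exp(−1.2·0.1438) = 18.88·0.8415 = 15.89 mg/L.

15.9 mg/L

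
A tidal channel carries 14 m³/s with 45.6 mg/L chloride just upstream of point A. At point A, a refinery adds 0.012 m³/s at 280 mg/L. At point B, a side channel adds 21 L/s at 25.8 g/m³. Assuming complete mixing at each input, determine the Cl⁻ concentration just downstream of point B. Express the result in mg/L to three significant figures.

After input A: C = (14·45.6 + 0.012·280) / 14.01 = 45.8 mg/L.
21 L/s = 0.021 m³/s.
After input B: C = (14.01·45.8 + 0.021·25.8) / 14.03 = 45.77 mg/L.

45.8 mg/L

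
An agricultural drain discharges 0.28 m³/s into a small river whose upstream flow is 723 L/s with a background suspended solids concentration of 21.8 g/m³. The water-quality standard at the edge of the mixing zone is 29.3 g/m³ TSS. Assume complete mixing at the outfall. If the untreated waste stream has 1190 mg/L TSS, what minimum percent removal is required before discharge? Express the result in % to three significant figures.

95.9 %

723 L/s = 0.723 m³/s.
Mass balance: 29.3·1.003 = 0.28·Cₑ + 0.723·21.8.
Cₑ = (29.39 − 15.76) / 0.28 = 48.67 mg/L.
Required removal = 1 − 48.67/1190 = 95.91 %.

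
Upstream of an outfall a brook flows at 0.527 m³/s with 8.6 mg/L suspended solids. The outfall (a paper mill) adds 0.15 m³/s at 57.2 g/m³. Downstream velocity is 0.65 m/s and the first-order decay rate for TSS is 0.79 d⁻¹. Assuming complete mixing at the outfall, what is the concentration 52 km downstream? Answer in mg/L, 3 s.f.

After complete mixing, C₀ = (0.15·57.2 + 0.527·8.6) / 0.677 = 19.37 mg/L.
Travel time t = 5.2e+04 m / 0.65 m/s = 8e+04 s = 0.9259 d.
C = 19.37·exp(−0.79·0.9259) = 19.37·0.4812 = 9.32 mg/L.

9.32 mg/L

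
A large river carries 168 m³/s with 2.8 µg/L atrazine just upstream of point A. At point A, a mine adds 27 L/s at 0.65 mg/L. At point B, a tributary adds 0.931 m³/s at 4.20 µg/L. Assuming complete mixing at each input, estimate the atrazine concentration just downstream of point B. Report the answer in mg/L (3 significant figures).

2.8 µg/L = 0.0028 mg/L.
27 L/s = 0.027 m³/s.
After input A: C = (168·0.0028 + 0.027·0.65) / 168 = 0.002904 mg/L.
4.20 µg/L = 0.0042 mg/L.
After input B: C = (168·0.002904 + 0.931·0.0042) / 169 = 0.002911 mg/L.

0.00291 mg/L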